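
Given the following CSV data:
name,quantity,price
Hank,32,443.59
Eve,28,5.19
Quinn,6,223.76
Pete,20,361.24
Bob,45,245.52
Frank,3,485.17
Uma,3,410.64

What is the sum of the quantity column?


Values in 'quantity' column:
  Row 1: 32
  Row 2: 28
  Row 3: 6
  Row 4: 20
  Row 5: 45
  Row 6: 3
  Row 7: 3
Sum = 32 + 28 + 6 + 20 + 45 + 3 + 3 = 137

ANSWER: 137


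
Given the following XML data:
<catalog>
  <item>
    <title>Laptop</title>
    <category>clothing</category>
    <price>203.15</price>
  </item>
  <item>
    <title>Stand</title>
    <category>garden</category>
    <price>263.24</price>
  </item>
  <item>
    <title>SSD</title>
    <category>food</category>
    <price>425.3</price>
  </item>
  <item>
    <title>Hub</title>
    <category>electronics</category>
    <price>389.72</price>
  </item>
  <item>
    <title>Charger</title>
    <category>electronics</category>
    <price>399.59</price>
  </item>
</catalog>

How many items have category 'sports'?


Scanning <item> elements for <category>sports</category>:
Count: 0

ANSWER: 0


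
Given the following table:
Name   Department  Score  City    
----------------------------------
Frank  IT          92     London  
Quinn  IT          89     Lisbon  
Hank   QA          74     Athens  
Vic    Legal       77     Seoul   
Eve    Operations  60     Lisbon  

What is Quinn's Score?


Row 2: Quinn
Score = 89

ANSWER: 89


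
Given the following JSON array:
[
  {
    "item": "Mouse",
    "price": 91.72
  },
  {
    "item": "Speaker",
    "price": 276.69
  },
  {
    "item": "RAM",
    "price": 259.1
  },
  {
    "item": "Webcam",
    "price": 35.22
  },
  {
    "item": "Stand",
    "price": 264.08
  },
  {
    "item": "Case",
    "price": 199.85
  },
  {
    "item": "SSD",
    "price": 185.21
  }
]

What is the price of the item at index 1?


Array index 1 -> Speaker
price = 276.69

ANSWER: 276.69


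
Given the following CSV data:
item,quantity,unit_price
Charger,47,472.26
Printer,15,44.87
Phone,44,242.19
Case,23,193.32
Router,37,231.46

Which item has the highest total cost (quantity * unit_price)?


Computing row totals:
  Charger: 22196.22
  Printer: 673.05
  Phone: 10656.36
  Case: 4446.36
  Router: 8564.02
Maximum: Charger (22196.22)

ANSWER: Charger


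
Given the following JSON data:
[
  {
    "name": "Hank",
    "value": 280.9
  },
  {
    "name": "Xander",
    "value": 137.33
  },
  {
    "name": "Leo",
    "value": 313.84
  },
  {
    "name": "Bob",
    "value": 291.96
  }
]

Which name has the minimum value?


Comparing values:
  Hank: 280.9
  Xander: 137.33
  Leo: 313.84
  Bob: 291.96
Minimum: Xander (137.33)

ANSWER: Xander


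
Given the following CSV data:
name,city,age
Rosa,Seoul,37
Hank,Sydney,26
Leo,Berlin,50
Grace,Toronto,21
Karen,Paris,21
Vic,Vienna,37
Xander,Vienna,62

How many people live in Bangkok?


Scanning city column for 'Bangkok':
Total matches: 0

ANSWER: 0


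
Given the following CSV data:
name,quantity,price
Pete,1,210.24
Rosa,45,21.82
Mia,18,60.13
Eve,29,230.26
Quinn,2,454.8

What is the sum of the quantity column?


Values in 'quantity' column:
  Row 1: 1
  Row 2: 45
  Row 3: 18
  Row 4: 29
  Row 5: 2
Sum = 1 + 45 + 18 + 29 + 2 = 95

ANSWER: 95


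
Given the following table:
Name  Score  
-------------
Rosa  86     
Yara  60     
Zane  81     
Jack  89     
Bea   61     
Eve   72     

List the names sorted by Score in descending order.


Sorting by Score (descending):
  Jack: 89
  Rosa: 86
  Zane: 81
  Eve: 72
  Bea: 61
  Yara: 60


ANSWER: Jack, Rosa, Zane, Eve, Bea, Yara


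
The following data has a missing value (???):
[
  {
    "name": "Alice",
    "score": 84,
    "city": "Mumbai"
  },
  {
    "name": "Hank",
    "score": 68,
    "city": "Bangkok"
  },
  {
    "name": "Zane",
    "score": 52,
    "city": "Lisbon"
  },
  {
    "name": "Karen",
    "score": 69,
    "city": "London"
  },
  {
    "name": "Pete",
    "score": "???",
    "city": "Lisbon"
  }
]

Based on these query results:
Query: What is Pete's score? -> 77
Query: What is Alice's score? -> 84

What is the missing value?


The missing value is Pete's score
From query: Pete's score = 77

ANSWER: 77


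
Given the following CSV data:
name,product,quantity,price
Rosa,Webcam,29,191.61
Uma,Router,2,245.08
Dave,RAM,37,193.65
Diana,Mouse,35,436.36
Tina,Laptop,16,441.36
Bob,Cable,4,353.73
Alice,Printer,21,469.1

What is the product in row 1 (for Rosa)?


Row 1: Rosa
Column 'product' = Webcam

ANSWER: Webcam


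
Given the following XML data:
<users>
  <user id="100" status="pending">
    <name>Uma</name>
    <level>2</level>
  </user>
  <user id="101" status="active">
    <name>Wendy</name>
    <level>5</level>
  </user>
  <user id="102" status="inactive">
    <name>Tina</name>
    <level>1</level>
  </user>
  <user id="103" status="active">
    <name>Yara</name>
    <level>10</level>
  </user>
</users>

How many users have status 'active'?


Counting users with status='active':
  Wendy (id=101) -> MATCH
  Yara (id=103) -> MATCH
Count: 2

ANSWER: 2


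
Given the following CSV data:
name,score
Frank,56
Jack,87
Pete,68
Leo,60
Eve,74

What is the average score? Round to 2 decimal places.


Scores: 56, 87, 68, 60, 74
Sum = 345
Count = 5
Average = 345 / 5 = 69.00

ANSWER: 69.00


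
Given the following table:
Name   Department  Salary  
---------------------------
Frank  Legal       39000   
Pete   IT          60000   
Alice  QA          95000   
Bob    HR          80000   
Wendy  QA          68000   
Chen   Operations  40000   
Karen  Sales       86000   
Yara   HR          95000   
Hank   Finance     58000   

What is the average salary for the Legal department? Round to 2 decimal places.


Legal department members:
  Frank: 39000
Sum = 39000
Count = 1
Average = 39000 / 1 = 39000.00

ANSWER: 39000.00


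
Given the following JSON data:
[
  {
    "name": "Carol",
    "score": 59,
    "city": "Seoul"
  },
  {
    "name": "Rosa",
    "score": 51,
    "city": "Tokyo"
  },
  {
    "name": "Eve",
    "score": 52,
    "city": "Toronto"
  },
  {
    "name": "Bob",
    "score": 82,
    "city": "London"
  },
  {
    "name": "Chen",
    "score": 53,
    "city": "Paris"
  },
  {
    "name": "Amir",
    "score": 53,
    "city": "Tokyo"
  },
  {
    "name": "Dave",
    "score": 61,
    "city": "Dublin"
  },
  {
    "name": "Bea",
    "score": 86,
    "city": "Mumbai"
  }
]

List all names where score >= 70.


Filtering records where score >= 70:
  Carol (score=59) -> no
  Rosa (score=51) -> no
  Eve (score=52) -> no
  Bob (score=82) -> YES
  Chen (score=53) -> no
  Amir (score=53) -> no
  Dave (score=61) -> no
  Bea (score=86) -> YES


ANSWER: Bob, Bea


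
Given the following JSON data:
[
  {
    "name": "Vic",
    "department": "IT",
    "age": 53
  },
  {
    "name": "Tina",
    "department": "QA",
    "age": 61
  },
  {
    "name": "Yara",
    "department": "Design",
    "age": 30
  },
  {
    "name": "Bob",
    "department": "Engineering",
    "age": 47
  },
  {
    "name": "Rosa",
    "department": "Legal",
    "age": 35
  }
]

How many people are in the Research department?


Scanning records for department = Research
  No matches found
Count: 0

ANSWER: 0


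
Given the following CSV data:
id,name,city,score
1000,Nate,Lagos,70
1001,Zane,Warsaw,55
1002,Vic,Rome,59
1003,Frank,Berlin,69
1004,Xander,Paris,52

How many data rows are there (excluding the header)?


Counting rows (excluding header):
Header: id,name,city,score
Data rows: 5

ANSWER: 5


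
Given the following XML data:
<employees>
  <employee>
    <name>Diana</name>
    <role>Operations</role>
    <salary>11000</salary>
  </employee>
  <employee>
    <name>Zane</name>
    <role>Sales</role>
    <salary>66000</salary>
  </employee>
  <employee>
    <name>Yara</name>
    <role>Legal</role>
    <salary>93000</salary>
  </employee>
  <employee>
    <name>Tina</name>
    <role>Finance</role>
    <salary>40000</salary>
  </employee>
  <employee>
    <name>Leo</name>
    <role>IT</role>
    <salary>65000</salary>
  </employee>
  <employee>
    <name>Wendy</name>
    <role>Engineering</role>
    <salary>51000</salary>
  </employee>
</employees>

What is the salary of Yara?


Searching for <employee> with <name>Yara</name>
Found at position 3
<salary>93000</salary>

ANSWER: 93000


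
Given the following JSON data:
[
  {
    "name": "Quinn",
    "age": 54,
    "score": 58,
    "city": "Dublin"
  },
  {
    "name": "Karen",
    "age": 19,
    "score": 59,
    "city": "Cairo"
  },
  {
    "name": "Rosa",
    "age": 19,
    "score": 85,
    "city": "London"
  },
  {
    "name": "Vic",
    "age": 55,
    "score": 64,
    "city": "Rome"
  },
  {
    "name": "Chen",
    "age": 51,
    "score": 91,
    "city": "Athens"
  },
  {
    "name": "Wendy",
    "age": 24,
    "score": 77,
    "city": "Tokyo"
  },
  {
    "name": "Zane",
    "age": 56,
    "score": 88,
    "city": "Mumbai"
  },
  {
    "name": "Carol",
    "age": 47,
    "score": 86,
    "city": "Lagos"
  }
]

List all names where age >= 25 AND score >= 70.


Checking both conditions:
  Quinn (age=54, score=58) -> no
  Karen (age=19, score=59) -> no
  Rosa (age=19, score=85) -> no
  Vic (age=55, score=64) -> no
  Chen (age=51, score=91) -> YES
  Wendy (age=24, score=77) -> no
  Zane (age=56, score=88) -> YES
  Carol (age=47, score=86) -> YES


ANSWER: Chen, Zane, Carol


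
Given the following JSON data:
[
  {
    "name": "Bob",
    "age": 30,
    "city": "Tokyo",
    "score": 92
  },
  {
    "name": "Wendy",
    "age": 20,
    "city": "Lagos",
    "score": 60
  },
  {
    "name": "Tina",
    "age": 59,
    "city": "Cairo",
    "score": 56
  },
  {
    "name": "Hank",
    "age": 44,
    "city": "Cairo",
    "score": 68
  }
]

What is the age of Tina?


Looking up record where name = Tina
Record index: 2
Field 'age' = 59

ANSWER: 59


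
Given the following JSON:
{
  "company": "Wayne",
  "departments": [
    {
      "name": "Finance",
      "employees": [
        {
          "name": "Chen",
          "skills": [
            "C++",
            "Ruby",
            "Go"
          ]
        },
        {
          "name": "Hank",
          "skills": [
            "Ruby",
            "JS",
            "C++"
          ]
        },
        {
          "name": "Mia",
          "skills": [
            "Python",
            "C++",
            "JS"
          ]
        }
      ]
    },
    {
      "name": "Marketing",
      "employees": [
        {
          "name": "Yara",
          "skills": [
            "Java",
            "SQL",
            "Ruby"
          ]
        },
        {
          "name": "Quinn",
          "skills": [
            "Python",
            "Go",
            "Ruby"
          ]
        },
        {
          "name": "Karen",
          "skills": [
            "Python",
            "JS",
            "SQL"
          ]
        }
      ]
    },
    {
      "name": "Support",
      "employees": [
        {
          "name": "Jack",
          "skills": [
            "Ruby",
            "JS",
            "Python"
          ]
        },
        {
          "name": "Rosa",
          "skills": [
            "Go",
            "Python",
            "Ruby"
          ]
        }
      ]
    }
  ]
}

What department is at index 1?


Path: departments[1].name
Value: Marketing

ANSWER: Marketing


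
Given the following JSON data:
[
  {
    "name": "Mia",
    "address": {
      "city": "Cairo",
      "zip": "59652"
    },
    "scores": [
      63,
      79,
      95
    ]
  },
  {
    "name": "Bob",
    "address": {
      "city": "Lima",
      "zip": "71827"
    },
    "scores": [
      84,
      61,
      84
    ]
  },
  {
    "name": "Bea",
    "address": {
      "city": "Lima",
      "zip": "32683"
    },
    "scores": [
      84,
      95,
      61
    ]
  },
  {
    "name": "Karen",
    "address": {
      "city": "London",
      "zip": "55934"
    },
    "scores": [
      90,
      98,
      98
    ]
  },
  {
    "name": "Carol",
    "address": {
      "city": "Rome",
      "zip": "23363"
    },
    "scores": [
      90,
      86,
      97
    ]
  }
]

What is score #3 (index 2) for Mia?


Path: records[0].scores[2]
Value: 95

ANSWER: 95


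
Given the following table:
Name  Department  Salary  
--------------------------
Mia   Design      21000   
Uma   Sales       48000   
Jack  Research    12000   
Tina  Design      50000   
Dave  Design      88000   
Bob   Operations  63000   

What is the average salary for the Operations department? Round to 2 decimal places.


Operations department members:
  Bob: 63000
Sum = 63000
Count = 1
Average = 63000 / 1 = 63000.00

ANSWER: 63000.00


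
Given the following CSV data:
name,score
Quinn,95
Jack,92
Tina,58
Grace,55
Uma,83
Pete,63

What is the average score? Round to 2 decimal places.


Scores: 95, 92, 58, 55, 83, 63
Sum = 446
Count = 6
Average = 446 / 6 = 74.33

ANSWER: 74.33


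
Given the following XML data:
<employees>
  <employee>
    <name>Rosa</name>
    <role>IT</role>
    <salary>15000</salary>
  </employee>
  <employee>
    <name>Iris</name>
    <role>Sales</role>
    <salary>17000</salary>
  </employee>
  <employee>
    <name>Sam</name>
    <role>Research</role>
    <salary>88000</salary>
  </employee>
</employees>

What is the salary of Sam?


Searching for <employee> with <name>Sam</name>
Found at position 3
<salary>88000</salary>

ANSWER: 88000


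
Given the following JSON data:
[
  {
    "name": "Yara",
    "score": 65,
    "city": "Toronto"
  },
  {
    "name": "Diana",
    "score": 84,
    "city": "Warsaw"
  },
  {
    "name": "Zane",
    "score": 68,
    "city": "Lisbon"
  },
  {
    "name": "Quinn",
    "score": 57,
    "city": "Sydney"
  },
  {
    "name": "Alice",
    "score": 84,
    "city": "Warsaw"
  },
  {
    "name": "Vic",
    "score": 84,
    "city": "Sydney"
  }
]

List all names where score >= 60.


Filtering records where score >= 60:
  Yara (score=65) -> YES
  Diana (score=84) -> YES
  Zane (score=68) -> YES
  Quinn (score=57) -> no
  Alice (score=84) -> YES
  Vic (score=84) -> YES


ANSWER: Yara, Diana, Zane, Alice, Vic


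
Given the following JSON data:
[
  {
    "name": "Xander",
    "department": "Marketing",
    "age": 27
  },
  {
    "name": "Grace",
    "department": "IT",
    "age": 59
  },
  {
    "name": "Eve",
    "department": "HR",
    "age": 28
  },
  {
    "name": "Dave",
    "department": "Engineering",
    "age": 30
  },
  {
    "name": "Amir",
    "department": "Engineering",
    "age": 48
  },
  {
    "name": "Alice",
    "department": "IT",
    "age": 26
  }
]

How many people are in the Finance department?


Scanning records for department = Finance
  No matches found
Count: 0

ANSWER: 0


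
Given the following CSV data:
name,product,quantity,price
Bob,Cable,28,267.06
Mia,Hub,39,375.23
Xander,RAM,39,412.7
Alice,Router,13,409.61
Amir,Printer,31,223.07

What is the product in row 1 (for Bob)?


Row 1: Bob
Column 'product' = Cable

ANSWER: Cable


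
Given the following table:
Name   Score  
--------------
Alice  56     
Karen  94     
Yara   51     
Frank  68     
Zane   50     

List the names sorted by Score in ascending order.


Sorting by Score (ascending):
  Zane: 50
  Yara: 51
  Alice: 56
  Frank: 68
  Karen: 94


ANSWER: Zane, Yara, Alice, Frank, Karen


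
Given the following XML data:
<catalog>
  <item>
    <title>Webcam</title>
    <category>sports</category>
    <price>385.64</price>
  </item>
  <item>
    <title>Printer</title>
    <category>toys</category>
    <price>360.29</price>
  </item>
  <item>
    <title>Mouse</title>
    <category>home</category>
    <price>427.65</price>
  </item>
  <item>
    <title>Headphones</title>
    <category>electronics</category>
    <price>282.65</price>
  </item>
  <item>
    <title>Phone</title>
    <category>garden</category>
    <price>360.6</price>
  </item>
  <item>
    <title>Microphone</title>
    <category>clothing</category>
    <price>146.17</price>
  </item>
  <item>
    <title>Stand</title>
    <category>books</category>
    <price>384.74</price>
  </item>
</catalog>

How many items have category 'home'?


Scanning <item> elements for <category>home</category>:
  Item 3: Mouse -> MATCH
Count: 1

ANSWER: 1


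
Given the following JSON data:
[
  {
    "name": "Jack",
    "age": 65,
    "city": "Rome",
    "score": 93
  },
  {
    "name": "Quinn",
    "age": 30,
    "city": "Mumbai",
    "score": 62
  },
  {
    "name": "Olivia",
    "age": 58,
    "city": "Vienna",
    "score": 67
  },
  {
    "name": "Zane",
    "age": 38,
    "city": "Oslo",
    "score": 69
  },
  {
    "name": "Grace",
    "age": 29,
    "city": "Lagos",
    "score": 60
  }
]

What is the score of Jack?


Looking up record where name = Jack
Record index: 0
Field 'score' = 93

ANSWER: 93


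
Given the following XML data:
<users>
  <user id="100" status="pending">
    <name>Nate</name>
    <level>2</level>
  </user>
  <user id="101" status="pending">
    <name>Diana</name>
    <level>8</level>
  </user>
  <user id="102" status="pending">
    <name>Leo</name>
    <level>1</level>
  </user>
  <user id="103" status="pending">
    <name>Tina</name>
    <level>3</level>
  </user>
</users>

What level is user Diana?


Finding user: Diana
<level>8</level>

ANSWER: 8


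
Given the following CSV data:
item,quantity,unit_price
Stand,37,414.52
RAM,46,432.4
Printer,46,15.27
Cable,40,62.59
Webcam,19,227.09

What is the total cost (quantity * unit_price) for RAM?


Row: RAM
quantity = 46
unit_price = 432.4
total = 46 * 432.4 = 19890.4

ANSWER: 19890.4


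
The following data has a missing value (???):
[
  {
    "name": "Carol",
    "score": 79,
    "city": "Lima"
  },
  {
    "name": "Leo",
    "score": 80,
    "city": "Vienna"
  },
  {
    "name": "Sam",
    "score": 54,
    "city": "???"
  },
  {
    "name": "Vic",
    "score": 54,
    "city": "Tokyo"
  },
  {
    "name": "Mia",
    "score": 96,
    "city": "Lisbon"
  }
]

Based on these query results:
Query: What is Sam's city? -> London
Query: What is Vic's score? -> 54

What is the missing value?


The missing value is Sam's city
From query: Sam's city = London

ANSWER: London


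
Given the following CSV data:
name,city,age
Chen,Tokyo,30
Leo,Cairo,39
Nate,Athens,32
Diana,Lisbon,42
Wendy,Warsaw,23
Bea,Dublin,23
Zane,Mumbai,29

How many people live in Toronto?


Scanning city column for 'Toronto':
Total matches: 0

ANSWER: 0


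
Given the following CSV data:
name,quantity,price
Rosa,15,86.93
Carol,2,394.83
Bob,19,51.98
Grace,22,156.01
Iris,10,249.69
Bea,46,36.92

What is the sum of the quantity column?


Values in 'quantity' column:
  Row 1: 15
  Row 2: 2
  Row 3: 19
  Row 4: 22
  Row 5: 10
  Row 6: 46
Sum = 15 + 2 + 19 + 22 + 10 + 46 = 114

ANSWER: 114


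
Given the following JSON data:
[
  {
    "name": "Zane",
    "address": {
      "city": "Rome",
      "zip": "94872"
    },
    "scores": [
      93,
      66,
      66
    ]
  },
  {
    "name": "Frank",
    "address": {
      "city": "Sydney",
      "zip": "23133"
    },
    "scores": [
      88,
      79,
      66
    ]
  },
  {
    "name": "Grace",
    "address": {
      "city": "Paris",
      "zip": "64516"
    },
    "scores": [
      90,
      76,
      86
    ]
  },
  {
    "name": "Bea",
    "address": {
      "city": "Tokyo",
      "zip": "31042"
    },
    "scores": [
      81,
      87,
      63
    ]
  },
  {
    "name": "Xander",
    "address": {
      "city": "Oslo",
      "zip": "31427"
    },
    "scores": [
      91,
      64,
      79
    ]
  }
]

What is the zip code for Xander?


Path: records[4].address.zip
Value: 31427

ANSWER: 31427


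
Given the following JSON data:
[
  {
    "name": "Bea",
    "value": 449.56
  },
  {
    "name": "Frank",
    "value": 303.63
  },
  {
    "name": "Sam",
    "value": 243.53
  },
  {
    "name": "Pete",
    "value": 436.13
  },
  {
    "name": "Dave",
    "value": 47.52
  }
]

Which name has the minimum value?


Comparing values:
  Bea: 449.56
  Frank: 303.63
  Sam: 243.53
  Pete: 436.13
  Dave: 47.52
Minimum: Dave (47.52)

ANSWER: Dave


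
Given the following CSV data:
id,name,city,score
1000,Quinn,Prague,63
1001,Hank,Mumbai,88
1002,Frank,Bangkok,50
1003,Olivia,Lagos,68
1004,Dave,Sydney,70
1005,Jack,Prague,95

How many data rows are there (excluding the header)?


Counting rows (excluding header):
Header: id,name,city,score
Data rows: 6

ANSWER: 6


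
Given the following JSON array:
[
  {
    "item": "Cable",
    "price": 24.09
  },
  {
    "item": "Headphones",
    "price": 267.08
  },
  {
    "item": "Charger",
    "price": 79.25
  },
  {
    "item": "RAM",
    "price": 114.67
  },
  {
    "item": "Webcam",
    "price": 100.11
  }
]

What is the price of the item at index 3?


Array index 3 -> RAM
price = 114.67

ANSWER: 114.67


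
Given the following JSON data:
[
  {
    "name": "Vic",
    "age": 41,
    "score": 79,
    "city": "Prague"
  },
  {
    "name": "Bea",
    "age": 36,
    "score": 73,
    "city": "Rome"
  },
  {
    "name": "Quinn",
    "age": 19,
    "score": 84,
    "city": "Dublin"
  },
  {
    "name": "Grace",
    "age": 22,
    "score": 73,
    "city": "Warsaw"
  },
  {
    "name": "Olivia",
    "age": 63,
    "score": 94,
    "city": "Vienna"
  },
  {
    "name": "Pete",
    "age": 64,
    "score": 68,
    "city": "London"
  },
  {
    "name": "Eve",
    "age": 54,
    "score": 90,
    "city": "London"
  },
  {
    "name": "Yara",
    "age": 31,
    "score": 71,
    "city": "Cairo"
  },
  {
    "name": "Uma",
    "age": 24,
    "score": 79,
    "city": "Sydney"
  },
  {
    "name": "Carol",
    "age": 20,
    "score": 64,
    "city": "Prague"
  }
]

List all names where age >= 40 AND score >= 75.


Checking both conditions:
  Vic (age=41, score=79) -> YES
  Bea (age=36, score=73) -> no
  Quinn (age=19, score=84) -> no
  Grace (age=22, score=73) -> no
  Olivia (age=63, score=94) -> YES
  Pete (age=64, score=68) -> no
  Eve (age=54, score=90) -> YES
  Yara (age=31, score=71) -> no
  Uma (age=24, score=79) -> no
  Carol (age=20, score=64) -> no


ANSWER: Vic, Olivia, Eve


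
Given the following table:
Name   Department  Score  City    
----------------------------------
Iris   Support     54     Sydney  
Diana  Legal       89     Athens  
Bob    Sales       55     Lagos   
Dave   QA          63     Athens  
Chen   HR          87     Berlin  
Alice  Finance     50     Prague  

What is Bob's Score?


Row 3: Bob
Score = 55

ANSWER: 55


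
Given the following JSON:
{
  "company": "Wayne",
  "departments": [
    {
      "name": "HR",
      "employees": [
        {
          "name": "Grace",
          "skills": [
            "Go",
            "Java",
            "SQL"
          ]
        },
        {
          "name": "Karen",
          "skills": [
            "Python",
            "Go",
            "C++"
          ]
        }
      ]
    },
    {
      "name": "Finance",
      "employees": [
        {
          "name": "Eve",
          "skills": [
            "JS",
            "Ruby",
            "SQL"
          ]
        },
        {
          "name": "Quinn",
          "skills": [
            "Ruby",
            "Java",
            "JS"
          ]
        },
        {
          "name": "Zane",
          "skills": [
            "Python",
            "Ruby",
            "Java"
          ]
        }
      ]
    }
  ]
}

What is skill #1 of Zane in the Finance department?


Path: departments[1].employees[2].skills[0]
Value: Python

ANSWER: Python


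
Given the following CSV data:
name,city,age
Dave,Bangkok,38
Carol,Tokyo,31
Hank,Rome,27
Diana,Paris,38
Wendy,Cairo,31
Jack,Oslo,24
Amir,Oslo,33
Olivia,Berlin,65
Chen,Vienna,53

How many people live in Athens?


Scanning city column for 'Athens':
Total matches: 0

ANSWER: 0


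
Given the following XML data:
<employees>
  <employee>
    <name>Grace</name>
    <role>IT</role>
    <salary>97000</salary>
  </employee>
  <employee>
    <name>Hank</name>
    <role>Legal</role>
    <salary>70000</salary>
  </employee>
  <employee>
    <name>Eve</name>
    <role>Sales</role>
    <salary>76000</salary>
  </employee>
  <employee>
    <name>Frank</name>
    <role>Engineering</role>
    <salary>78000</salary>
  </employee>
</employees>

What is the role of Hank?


Searching for <employee> with <name>Hank</name>
Found at position 2
<role>Legal</role>

ANSWER: Legal


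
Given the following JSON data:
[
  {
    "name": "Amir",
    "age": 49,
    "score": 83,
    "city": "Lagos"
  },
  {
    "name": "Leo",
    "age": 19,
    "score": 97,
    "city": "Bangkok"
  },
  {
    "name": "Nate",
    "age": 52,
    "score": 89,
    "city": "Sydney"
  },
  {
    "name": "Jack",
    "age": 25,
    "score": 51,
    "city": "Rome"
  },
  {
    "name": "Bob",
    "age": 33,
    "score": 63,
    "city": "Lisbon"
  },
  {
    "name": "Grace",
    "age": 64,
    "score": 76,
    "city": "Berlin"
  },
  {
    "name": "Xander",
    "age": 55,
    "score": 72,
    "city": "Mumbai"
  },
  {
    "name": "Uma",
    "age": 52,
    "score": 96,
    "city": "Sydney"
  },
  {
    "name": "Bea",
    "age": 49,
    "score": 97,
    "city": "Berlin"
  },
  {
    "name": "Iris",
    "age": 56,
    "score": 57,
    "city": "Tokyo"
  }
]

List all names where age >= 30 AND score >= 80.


Checking both conditions:
  Amir (age=49, score=83) -> YES
  Leo (age=19, score=97) -> no
  Nate (age=52, score=89) -> YES
  Jack (age=25, score=51) -> no
  Bob (age=33, score=63) -> no
  Grace (age=64, score=76) -> no
  Xander (age=55, score=72) -> no
  Uma (age=52, score=96) -> YES
  Bea (age=49, score=97) -> YES
  Iris (age=56, score=57) -> no


ANSWER: Amir, Nate, Uma, Bea


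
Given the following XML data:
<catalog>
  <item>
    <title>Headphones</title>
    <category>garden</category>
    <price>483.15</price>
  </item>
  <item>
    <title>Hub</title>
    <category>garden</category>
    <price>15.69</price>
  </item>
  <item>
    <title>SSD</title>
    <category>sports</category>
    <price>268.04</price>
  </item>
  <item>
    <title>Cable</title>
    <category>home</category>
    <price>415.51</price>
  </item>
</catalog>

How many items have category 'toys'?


Scanning <item> elements for <category>toys</category>:
Count: 0

ANSWER: 0


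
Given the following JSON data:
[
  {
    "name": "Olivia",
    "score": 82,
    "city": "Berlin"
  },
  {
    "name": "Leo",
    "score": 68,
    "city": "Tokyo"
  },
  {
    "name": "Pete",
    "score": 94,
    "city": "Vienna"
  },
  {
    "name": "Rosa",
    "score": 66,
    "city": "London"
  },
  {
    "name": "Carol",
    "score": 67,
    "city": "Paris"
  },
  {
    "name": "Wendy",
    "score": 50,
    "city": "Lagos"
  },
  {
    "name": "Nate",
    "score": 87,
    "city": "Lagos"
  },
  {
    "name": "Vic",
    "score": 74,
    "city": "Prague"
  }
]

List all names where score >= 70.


Filtering records where score >= 70:
  Olivia (score=82) -> YES
  Leo (score=68) -> no
  Pete (score=94) -> YES
  Rosa (score=66) -> no
  Carol (score=67) -> no
  Wendy (score=50) -> no
  Nate (score=87) -> YES
  Vic (score=74) -> YES


ANSWER: Olivia, Pete, Nate, Vic


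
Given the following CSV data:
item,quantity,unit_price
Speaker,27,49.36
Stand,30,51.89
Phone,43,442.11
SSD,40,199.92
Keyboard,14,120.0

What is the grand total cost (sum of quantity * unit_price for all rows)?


Computing row totals:
  Speaker: 27 * 49.36 = 1332.72
  Stand: 30 * 51.89 = 1556.7
  Phone: 43 * 442.11 = 19010.73
  SSD: 40 * 199.92 = 7996.8
  Keyboard: 14 * 120.0 = 1680.0
Grand total = 1332.72 + 1556.7 + 19010.73 + 7996.8 + 1680.0 = 31576.95

ANSWER: 31576.95


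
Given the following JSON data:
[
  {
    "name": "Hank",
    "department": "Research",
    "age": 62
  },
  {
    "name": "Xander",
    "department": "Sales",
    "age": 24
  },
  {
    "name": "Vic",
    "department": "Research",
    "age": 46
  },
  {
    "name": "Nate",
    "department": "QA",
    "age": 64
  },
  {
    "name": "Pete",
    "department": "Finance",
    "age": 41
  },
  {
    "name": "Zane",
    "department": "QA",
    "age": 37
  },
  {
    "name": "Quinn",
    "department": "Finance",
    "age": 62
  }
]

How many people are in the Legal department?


Scanning records for department = Legal
  No matches found
Count: 0

ANSWER: 0


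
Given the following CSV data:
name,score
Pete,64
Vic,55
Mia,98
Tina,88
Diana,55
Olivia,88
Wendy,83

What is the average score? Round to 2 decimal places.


Scores: 64, 55, 98, 88, 55, 88, 83
Sum = 531
Count = 7
Average = 531 / 7 = 75.86

ANSWER: 75.86


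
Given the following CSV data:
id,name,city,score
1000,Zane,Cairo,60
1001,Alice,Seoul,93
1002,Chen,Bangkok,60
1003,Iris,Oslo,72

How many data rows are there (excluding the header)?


Counting rows (excluding header):
Header: id,name,city,score
Data rows: 4

ANSWER: 4


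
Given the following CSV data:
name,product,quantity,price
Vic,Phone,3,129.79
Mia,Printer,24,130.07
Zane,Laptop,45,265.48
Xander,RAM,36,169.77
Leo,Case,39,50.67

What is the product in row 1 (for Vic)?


Row 1: Vic
Column 'product' = Phone

ANSWER: Phone


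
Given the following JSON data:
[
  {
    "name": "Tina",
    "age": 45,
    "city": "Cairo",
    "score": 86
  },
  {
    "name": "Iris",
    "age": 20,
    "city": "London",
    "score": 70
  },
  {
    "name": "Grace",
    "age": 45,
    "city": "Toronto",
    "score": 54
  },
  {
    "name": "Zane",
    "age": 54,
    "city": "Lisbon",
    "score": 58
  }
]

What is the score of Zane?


Looking up record where name = Zane
Record index: 3
Field 'score' = 58

ANSWER: 58


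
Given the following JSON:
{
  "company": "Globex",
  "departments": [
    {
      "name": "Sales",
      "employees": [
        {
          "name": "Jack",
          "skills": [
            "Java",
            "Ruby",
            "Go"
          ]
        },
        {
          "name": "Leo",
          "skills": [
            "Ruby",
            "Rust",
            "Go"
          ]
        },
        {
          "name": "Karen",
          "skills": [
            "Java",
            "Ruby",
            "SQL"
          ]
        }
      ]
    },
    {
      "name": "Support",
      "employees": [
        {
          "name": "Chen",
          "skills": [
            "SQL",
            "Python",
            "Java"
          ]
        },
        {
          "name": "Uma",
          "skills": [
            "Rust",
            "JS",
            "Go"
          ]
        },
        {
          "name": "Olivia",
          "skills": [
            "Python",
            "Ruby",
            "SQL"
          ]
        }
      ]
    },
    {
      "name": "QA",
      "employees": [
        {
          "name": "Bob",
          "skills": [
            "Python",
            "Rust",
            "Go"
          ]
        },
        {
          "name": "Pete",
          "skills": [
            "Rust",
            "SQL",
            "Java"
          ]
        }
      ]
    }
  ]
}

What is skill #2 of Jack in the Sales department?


Path: departments[0].employees[0].skills[1]
Value: Ruby

ANSWER: Ruby


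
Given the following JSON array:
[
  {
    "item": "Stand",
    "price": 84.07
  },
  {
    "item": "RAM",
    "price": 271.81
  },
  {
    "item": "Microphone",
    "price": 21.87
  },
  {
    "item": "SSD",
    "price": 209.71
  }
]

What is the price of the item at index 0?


Array index 0 -> Stand
price = 84.07

ANSWER: 84.07


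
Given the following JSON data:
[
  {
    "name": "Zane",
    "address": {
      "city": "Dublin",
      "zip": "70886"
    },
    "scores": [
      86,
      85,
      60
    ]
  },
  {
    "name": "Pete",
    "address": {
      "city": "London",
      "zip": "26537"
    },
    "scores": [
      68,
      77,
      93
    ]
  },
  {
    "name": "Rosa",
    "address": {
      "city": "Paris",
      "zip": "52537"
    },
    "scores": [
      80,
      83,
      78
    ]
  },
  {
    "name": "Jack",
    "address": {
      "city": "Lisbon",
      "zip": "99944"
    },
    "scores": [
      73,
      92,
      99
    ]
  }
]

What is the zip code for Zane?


Path: records[0].address.zip
Value: 70886

ANSWER: 70886


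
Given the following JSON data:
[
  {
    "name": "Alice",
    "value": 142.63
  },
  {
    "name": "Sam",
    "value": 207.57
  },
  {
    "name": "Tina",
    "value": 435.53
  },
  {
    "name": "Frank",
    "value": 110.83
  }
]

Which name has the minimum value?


Comparing values:
  Alice: 142.63
  Sam: 207.57
  Tina: 435.53
  Frank: 110.83
Minimum: Frank (110.83)

ANSWER: Frank


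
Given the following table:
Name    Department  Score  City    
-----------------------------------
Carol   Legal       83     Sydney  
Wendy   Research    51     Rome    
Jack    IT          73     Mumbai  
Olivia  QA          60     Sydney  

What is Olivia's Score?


Row 4: Olivia
Score = 60

ANSWER: 60


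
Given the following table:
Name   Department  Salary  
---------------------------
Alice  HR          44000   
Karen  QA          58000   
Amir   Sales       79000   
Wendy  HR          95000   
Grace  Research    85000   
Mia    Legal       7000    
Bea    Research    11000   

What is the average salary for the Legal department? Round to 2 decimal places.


Legal department members:
  Mia: 7000
Sum = 7000
Count = 1
Average = 7000 / 1 = 7000.00

ANSWER: 7000.00


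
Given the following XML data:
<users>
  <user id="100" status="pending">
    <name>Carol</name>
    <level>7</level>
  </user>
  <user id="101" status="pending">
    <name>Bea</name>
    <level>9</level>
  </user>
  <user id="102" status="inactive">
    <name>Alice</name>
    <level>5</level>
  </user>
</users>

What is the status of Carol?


Finding user with name = Carol
user id="100" status="pending"

ANSWER: pending


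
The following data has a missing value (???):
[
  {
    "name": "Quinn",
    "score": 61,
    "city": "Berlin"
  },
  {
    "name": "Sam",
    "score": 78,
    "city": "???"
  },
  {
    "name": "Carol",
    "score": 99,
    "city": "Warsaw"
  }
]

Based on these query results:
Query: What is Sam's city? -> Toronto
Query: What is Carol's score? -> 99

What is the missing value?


The missing value is Sam's city
From query: Sam's city = Toronto

ANSWER: Toronto


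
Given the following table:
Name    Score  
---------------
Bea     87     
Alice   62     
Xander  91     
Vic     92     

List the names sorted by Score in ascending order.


Sorting by Score (ascending):
  Alice: 62
  Bea: 87
  Xander: 91
  Vic: 92


ANSWER: Alice, Bea, Xander, Vic


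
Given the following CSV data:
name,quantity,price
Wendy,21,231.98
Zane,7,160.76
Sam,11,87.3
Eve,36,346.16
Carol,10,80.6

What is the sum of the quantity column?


Values in 'quantity' column:
  Row 1: 21
  Row 2: 7
  Row 3: 11
  Row 4: 36
  Row 5: 10
Sum = 21 + 7 + 11 + 36 + 10 = 85

ANSWER: 85


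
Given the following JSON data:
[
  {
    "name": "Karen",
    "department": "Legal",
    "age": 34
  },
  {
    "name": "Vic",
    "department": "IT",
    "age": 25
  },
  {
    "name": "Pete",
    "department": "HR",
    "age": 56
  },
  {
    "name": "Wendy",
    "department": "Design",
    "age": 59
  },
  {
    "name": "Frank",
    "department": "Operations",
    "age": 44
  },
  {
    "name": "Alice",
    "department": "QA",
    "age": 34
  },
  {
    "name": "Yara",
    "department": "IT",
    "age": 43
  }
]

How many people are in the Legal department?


Scanning records for department = Legal
  Record 0: Karen
Count: 1

ANSWER: 1


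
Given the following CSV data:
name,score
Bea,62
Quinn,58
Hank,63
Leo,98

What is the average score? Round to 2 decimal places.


Scores: 62, 58, 63, 98
Sum = 281
Count = 4
Average = 281 / 4 = 70.25

ANSWER: 70.25


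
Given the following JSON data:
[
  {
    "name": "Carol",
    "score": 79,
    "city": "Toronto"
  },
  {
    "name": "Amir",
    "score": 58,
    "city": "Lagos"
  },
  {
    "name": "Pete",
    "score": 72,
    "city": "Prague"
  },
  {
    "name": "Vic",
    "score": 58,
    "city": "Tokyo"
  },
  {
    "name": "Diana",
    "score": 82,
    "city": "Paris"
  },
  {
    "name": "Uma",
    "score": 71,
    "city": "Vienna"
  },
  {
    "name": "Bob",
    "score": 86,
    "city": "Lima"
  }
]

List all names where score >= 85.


Filtering records where score >= 85:
  Carol (score=79) -> no
  Amir (score=58) -> no
  Pete (score=72) -> no
  Vic (score=58) -> no
  Diana (score=82) -> no
  Uma (score=71) -> no
  Bob (score=86) -> YES


ANSWER: Bob


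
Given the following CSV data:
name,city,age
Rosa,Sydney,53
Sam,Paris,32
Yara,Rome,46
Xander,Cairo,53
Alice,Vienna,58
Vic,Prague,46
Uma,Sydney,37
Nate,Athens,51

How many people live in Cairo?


Scanning city column for 'Cairo':
  Row 4: Xander -> MATCH
Total matches: 1

ANSWER: 1


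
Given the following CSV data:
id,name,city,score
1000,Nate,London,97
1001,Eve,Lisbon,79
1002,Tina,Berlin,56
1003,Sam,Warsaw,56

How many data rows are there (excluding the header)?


Counting rows (excluding header):
Header: id,name,city,score
Data rows: 4

ANSWER: 4


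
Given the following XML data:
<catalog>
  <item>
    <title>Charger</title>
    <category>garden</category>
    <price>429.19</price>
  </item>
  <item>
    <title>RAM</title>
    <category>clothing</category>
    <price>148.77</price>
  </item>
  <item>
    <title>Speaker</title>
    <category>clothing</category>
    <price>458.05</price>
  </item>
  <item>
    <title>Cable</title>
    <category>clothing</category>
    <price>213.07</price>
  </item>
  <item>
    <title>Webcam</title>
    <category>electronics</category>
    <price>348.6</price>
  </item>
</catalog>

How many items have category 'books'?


Scanning <item> elements for <category>books</category>:
Count: 0

ANSWER: 0


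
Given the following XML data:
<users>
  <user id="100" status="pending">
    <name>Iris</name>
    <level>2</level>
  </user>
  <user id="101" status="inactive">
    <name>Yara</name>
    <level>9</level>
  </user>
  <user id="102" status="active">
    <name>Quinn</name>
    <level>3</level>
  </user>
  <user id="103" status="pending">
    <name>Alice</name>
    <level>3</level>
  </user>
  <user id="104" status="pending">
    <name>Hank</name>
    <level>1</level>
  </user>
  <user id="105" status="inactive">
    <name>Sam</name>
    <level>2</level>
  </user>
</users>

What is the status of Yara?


Finding user with name = Yara
user id="101" status="inactive"

ANSWER: inactive


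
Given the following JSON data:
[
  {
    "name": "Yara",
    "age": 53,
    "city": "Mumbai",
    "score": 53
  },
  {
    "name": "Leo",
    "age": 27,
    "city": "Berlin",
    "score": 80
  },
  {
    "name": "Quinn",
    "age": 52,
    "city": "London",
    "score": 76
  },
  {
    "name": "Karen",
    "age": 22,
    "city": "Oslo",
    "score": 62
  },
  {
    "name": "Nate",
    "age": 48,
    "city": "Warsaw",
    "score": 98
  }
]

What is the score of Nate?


Looking up record where name = Nate
Record index: 4
Field 'score' = 98

ANSWER: 98


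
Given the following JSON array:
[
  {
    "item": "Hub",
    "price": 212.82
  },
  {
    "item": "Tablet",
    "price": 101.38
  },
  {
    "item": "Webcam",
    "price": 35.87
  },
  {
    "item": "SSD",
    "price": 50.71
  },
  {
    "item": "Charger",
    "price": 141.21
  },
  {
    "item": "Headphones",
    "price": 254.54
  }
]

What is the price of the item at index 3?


Array index 3 -> SSD
price = 50.71

ANSWER: 50.71


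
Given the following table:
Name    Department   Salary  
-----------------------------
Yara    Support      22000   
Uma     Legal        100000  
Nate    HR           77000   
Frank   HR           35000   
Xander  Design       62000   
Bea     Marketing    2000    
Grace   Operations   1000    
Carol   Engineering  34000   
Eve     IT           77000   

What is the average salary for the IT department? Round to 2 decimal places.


IT department members:
  Eve: 77000
Sum = 77000
Count = 1
Average = 77000 / 1 = 77000.00

ANSWER: 77000.00


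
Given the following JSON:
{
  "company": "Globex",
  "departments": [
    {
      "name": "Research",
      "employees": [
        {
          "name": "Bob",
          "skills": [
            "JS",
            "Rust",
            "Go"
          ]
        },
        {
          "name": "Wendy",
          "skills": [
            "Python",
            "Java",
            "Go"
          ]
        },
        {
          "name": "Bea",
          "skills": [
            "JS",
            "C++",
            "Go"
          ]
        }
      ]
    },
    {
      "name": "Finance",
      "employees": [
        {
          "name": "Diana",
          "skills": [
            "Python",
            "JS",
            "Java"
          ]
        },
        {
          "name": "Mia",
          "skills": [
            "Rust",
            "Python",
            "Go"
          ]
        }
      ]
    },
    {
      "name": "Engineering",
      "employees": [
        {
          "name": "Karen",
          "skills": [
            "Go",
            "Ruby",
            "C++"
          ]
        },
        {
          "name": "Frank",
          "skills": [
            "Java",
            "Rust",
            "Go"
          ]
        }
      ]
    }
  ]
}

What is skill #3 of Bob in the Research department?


Path: departments[0].employees[0].skills[2]
Value: Go

ANSWER: Go
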